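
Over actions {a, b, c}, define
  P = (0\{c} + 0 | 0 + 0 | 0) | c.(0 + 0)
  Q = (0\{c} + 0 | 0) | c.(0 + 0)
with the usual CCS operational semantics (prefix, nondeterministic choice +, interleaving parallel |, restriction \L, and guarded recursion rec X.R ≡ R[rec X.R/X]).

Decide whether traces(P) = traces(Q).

YES

LTS(P): 2 reachable states
  u0 = (0\{c} + 0 | 0 + 0 | 0) | c.(0 + 0) | =c=> u1
  u1 = (0\{c} + 0 | 0 + 0 | 0) | (0 + 0) | stopped
LTS(Q): 2 reachable states
  v0 = (0\{c} + 0 | 0) | c.(0 + 0) | =c=> v1
  v1 = (0\{c} + 0 | 0) | (0 + 0) | stopped
Partition-refinement fixed point:
  B0 = {u0, v0}
  B1 = {u1, v1}
u0 ∈ B0, v0 ∈ B0 → same block
Bisimilar ⇒ trace-equivalent.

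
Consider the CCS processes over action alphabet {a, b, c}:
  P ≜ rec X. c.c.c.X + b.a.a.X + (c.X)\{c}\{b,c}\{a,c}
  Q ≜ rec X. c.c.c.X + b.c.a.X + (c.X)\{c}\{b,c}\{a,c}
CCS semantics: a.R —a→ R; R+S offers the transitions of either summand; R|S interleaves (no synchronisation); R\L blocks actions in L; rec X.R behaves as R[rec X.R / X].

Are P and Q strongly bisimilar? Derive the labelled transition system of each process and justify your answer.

Reachable graph of P (5 states):
  m0 = rec X. c.c.c.X + b.a.a.X + (c.X)\{c}\{b,c}\{a,c} has moves -b-> m1, -c-> m2
  m1 = a.a.(rec X. c.c.c.X + b.a.a.X + (c.X)\{c}\{b,c}\{a,c}) has moves -a-> m3
  m2 = c.c.(rec X. c.c.c.X + b.a.a.X + (c.X)\{c}\{b,c}\{a,c}) has moves -c-> m4
  m3 = a.(rec X. c.c.c.X + b.a.a.X + (c.X)\{c}\{b,c}\{a,c}) has moves -a-> m0
  m4 = c.(rec X. c.c.c.X + b.a.a.X + (c.X)\{c}\{b,c}\{a,c}) has moves -c-> m0
Reachable graph of Q (5 states):
  n0 = rec X. c.c.c.X + b.c.a.X + (c.X)\{c}\{b,c}\{a,c} has moves -b-> n1, -c-> n2
  n1 = c.a.(rec X. c.c.c.X + b.c.a.X + (c.X)\{c}\{b,c}\{a,c}) has moves -c-> n3
  n2 = c.c.(rec X. c.c.c.X + b.c.a.X + (c.X)\{c}\{b,c}\{a,c}) has moves -c-> n4
  n3 = a.(rec X. c.c.c.X + b.c.a.X + (c.X)\{c}\{b,c}\{a,c}) has moves -a-> n0
  n4 = c.(rec X. c.c.c.X + b.c.a.X + (c.X)\{c}\{b,c}\{a,c}) has moves -c-> n0
Bisimilarity quotient blocks:
  B0 = {m0}
  B1 = {m2}
  B2 = {m4}
  B3 = {m1}
  B4 = {m3}
  B5 = {n0}
  B6 = {n2}
  B7 = {n4}
  B8 = {n1}
  B9 = {n3}
m0 ∈ B0, n0 ∈ B5 → different blocks

not bisimilar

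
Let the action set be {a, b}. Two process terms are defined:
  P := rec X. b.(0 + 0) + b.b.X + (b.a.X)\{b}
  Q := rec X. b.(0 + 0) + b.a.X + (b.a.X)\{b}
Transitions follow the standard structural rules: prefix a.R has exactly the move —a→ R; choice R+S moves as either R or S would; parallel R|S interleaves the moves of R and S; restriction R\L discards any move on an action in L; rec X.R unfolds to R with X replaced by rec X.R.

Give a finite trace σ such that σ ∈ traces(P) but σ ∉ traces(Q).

Reachable graph of P (3 states):
  p0 = rec X. b.(0 + 0) + b.b.X + (b.a.X)\{b} :: —b→ p1, —b→ p2
  p1 = 0 + 0 :: ∅
  p2 = b.(rec X. b.(0 + 0) + b.b.X + (b.a.X)\{b}) :: —b→ p0
Reachable graph of Q (3 states):
  q0 = rec X. b.(0 + 0) + b.a.X + (b.a.X)\{b} :: —b→ q1, —b→ q2
  q1 = 0 + 0 :: ∅
  q2 = a.(rec X. b.(0 + 0) + b.a.X + (b.a.X)\{b}) :: —a→ q0
Run σ = ⟨bb⟩ on P: start {p0}
  step 1 (b): {p1, p2}
  step 2 (b): {p0}
  P completes σ.
Run σ = ⟨bb⟩ on Q: start {q0}
  step 1 (b): {q1, q2}
  step 2 (b): ∅  — Q cannot continue

bb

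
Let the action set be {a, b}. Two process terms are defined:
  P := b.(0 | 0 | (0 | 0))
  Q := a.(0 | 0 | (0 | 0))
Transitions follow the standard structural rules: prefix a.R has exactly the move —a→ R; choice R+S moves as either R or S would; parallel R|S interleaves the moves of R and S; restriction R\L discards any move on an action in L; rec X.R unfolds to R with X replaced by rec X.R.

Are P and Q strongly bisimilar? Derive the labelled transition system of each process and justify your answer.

P ≁ Q

P's transition system — 2 states:
  s0 = b.(0 | 0 | (0 | 0)) :: -b-> s1
  s1 = 0 | 0 | (0 | 0) :: deadlocked
Q's transition system — 2 states:
  t0 = a.(0 | 0 | (0 | 0)) :: -a-> t1
  t1 = 0 | 0 | (0 | 0) :: deadlocked
Coarsest stable partition (strong bisimilarity classes):
  B0 = {s0}
  B1 = {s1, t1}
  B2 = {t0}
s0 ∈ B0, t0 ∈ B2 → different blocks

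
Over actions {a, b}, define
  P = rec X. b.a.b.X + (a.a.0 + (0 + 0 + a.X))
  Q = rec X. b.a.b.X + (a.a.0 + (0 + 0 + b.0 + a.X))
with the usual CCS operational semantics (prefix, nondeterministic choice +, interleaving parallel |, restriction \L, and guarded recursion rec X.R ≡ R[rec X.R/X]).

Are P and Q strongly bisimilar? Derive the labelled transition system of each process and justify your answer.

Reachable graph of P (5 states):
  u0 = rec X. b.a.b.X + (a.a.0 + (0 + 0 + a.X)) has moves =a=> u0, =a=> u1, =b=> u2
  u1 = a.0 has moves =a=> u3
  u2 = a.b.(rec X. b.a.b.X + (a.a.0 + (0 + 0 + a.X))) has moves =a=> u4
  u3 = 0 has moves ∅
  u4 = b.(rec X. b.a.b.X + (a.a.0 + (0 + 0 + a.X))) has moves =b=> u0
Reachable graph of Q (5 states):
  v0 = rec X. b.a.b.X + (a.a.0 + (0 + 0 + b.0 + a.X)) has moves =a=> v0, =a=> v1, =b=> v2, =b=> v3
  v1 = a.0 has moves =a=> v2
  v2 = 0 has moves ∅
  v3 = a.b.(rec X. b.a.b.X + (a.a.0 + (0 + 0 + b.0 + a.X))) has moves =a=> v4
  v4 = b.(rec X. b.a.b.X + (a.a.0 + (0 + 0 + b.0 + a.X))) has moves =b=> v0
Coarsest stable partition (strong bisimilarity classes):
  B0 = {u0}
  B1 = {u2}
  B2 = {u4}
  B3 = {u1, v1}
  B4 = {u3, v2}
  B5 = {v0}
  B6 = {v3}
  B7 = {v4}
u0 ∈ B0, v0 ∈ B5 → different blocks

not bisimilar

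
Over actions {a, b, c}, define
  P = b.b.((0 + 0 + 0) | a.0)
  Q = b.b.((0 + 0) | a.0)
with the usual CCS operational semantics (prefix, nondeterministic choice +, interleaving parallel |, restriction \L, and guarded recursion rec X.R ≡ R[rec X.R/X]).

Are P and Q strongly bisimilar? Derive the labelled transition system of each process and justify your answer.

Reachable graph of P (4 states):
  p0 = b.b.((0 + 0 + 0) | a.0) has moves -b-> p1
  p1 = b.((0 + 0 + 0) | a.0) has moves -b-> p2
  p2 = (0 + 0 + 0) | a.0 has moves -a-> p3
  p3 = (0 + 0 + 0) | 0 has moves ∅
Reachable graph of Q (4 states):
  q0 = b.b.((0 + 0) | a.0) has moves -b-> q1
  q1 = b.((0 + 0) | a.0) has moves -b-> q2
  q2 = (0 + 0) | a.0 has moves -a-> q3
  q3 = (0 + 0) | 0 has moves ∅
Bisimilarity quotient blocks:
  B0 = {p0, q0}
  B1 = {p1, q1}
  B2 = {p2, q2}
  B3 = {p3, q3}
p0 ∈ B0, q0 ∈ B0 → same block

YES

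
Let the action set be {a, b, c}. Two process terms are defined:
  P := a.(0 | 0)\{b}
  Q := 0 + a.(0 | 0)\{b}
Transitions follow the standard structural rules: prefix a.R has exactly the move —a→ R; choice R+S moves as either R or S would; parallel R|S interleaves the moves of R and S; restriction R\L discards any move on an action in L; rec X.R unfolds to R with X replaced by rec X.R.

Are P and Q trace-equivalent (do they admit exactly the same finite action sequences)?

Reachable graph of P (2 states):
  p0 = a.(0 | 0)\{b} ⊢ =a=> p1
  p1 = (0 | 0)\{b} ⊢ stopped
Reachable graph of Q (2 states):
  q0 = 0 + a.(0 | 0)\{b} ⊢ =a=> q1
  q1 = (0 | 0)\{b} ⊢ stopped
Coarsest stable partition (strong bisimilarity classes):
  B0 = {p0, q0}
  B1 = {p1, q1}
p0 ∈ B0, q0 ∈ B0 → same block
Bisimilar ⇒ trace-equivalent.

traces(P) = traces(Q)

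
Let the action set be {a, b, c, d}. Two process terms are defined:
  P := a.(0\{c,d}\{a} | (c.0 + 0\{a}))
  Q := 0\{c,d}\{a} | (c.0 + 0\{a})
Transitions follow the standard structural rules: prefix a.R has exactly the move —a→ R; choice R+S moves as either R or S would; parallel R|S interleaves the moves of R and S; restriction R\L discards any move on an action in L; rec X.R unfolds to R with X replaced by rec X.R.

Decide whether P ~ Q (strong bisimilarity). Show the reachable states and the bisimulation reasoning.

LTS(P): 3 reachable states
  u0 = a.(0\{c,d}\{a} | (c.0 + 0\{a})) → —a→ u1
  u1 = 0\{c,d}\{a} | (c.0 + 0\{a}) → —c→ u2
  u2 = 0\{c,d}\{a} | 0 → (no moves)
LTS(Q): 2 reachable states
  v0 = 0\{c,d}\{a} | (c.0 + 0\{a}) → —c→ v1
  v1 = 0\{c,d}\{a} | 0 → (no moves)
Bisimilarity quotient blocks:
  B0 = {u0}
  B1 = {u1, v0}
  B2 = {u2, v1}
u0 ∈ B0, v0 ∈ B1 → different blocks

P ≁ Q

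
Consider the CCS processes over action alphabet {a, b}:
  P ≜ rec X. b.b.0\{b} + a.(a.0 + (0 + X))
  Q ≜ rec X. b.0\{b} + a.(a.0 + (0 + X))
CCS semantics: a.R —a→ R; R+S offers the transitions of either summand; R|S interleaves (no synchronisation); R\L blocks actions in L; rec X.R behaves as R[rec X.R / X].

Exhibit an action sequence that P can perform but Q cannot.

Reachable graph of P (5 states):
  s0 = rec X. b.b.0\{b} + a.(a.0 + (0 + X)) → -a-> s1, -b-> s2
  s1 = a.0 + (0 + (rec X. b.b.0\{b} + a.(a.0 + (0 + X)))) → -a-> s1, -a-> s3, -b-> s2
  s2 = b.0\{b} → -b-> s4
  s3 = 0 → stopped
  s4 = 0\{b} → stopped
Reachable graph of Q (4 states):
  t0 = rec X. b.0\{b} + a.(a.0 + (0 + X)) → -a-> t1, -b-> t2
  t1 = a.0 + (0 + (rec X. b.0\{b} + a.(a.0 + (0 + X)))) → -a-> t1, -a-> t3, -b-> t2
  t2 = 0\{b} → stopped
  t3 = 0 → stopped
Executing bb from P (initial set {s0}):
  [1] b ⇒ {s2}
  [2] b ⇒ {s4}
  P completes σ.
Executing bb from Q (initial set {t0}):
  [1] b ⇒ {t2}
  [2] b ⇒ ∅  — Q cannot continue

bb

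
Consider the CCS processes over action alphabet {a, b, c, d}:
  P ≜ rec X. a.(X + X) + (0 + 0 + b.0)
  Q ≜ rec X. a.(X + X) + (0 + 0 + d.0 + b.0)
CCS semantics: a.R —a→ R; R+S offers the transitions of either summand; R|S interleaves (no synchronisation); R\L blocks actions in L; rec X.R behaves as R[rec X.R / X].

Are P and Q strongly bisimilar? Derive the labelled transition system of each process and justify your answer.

NO

LTS(P): 3 reachable states
  s0 = rec X. a.(X + X) + (0 + 0 + b.0) has moves -a-> s1, -b-> s2
  s1 = (rec X. a.(X + X) + (0 + 0 + b.0)) + (rec X. a.(X + X) + (0 + 0 + b.0)) has moves -a-> s1, -b-> s2
  s2 = 0 has moves deadlocked
LTS(Q): 3 reachable states
  t0 = rec X. a.(X + X) + (0 + 0 + d.0 + b.0) has moves -a-> t1, -b-> t2, -d-> t2
  t1 = (rec X. a.(X + X) + (0 + 0 + d.0 + b.0)) + (rec X. a.(X + X) + (0 + 0 + d.0 + b.0)) has moves -a-> t1, -b-> t2, -d-> t2
  t2 = 0 has moves deadlocked
Partition-refinement fixed point:
  B0 = {s0, s1}
  B1 = {s2, t2}
  B2 = {t0, t1}
s0 ∈ B0, t0 ∈ B2 → different blocks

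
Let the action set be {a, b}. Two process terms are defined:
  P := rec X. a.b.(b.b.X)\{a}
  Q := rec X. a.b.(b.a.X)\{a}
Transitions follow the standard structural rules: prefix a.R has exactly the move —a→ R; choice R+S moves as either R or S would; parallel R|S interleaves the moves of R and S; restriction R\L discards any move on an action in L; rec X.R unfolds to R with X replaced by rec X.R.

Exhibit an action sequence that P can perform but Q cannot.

P's transition system — 5 states:
  p0 = rec X. a.b.(b.b.X)\{a} :: =a=> p1
  p1 = b.(b.b.(rec X. a.b.(b.b.X)\{a}))\{a} :: =b=> p2
  p2 = (b.b.(rec X. a.b.(b.b.X)\{a}))\{a} :: =b=> p3
  p3 = (b.(rec X. a.b.(b.b.X)\{a}))\{a} :: =b=> p4
  p4 = (rec X. a.b.(b.b.X)\{a})\{a} :: (no moves)
Q's transition system — 4 states:
  q0 = rec X. a.b.(b.a.X)\{a} :: =a=> q1
  q1 = b.(b.a.(rec X. a.b.(b.a.X)\{a}))\{a} :: =b=> q2
  q2 = (b.a.(rec X. a.b.(b.a.X)\{a}))\{a} :: =b=> q3
  q3 = (a.(rec X. a.b.(b.a.X)\{a}))\{a} :: (no moves)
Trace ⟨abbb⟩ through P, begin at {p0}:
  after a @ step 1: {p1}
  after b @ step 2: {p2}
  after b @ step 3: {p3}
  after b @ step 4: {p4}
  P completes σ.
Trace ⟨abbb⟩ through Q, begin at {q0}:
  after a @ step 1: {q1}
  after b @ step 2: {q2}
  after b @ step 3: {q3}
  after b @ step 4: ∅  — Q cannot continue

abbb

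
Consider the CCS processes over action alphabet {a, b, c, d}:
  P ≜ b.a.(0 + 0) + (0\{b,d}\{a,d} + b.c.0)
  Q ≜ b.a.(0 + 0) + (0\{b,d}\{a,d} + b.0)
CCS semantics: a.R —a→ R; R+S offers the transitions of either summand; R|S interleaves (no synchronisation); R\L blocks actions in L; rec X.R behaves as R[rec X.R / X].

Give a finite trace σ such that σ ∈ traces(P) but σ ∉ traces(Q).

bc

LTS(P): 5 reachable states
  p0 = b.a.(0 + 0) + (0\{b,d}\{a,d} + b.c.0) has moves --b--▸ p1, --b--▸ p2
  p1 = a.(0 + 0) has moves --a--▸ p3
  p2 = c.0 has moves --c--▸ p4
  p3 = 0 + 0 has moves (no moves)
  p4 = 0 has moves (no moves)
LTS(Q): 4 reachable states
  q0 = b.a.(0 + 0) + (0\{b,d}\{a,d} + b.0) has moves --b--▸ q1, --b--▸ q2
  q1 = 0 has moves (no moves)
  q2 = a.(0 + 0) has moves --a--▸ q3
  q3 = 0 + 0 has moves (no moves)
Trace ⟨bc⟩ through P, begin at {p0}:
  [1] b ⇒ {p1, p2}
  [2] c ⇒ {p4}
  P completes σ.
Trace ⟨bc⟩ through Q, begin at {q0}:
  [1] b ⇒ {q1, q2}
  [2] c ⇒ no successor for Q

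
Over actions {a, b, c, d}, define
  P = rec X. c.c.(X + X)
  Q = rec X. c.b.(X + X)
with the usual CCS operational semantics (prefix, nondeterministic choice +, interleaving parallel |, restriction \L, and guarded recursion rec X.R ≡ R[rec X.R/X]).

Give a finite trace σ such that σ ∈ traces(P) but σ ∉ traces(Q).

cc

P's transition system — 3 states:
  p0 = rec X. c.c.(X + X) :: -c-> p1
  p1 = c.((rec X. c.c.(X + X)) + (rec X. c.c.(X + X))) :: -c-> p2
  p2 = (rec X. c.c.(X + X)) + (rec X. c.c.(X + X)) :: -c-> p1
Q's transition system — 3 states:
  q0 = rec X. c.b.(X + X) :: -c-> q1
  q1 = b.((rec X. c.b.(X + X)) + (rec X. c.b.(X + X))) :: -b-> q2
  q2 = (rec X. c.b.(X + X)) + (rec X. c.b.(X + X)) :: -c-> q1
Trace ⟨cc⟩ through P, begin at {p0}:
  [1] c ⇒ {p1}
  [2] c ⇒ {p2}
  — P admits the full trace.
Trace ⟨cc⟩ through Q, begin at {q0}:
  [1] c ⇒ {q1}
  [2] c ⇒ ∅  — Q cannot continue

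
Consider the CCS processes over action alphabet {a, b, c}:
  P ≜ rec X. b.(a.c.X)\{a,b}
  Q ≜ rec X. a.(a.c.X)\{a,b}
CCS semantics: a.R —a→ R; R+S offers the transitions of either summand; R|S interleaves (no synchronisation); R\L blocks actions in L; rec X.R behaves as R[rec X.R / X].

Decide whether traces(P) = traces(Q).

NO — witness ⟨b⟩

P's transition system — 2 states:
  s0 = rec X. b.(a.c.X)\{a,b} has moves --b--▸ s1
  s1 = (a.c.(rec X. b.(a.c.X)\{a,b}))\{a,b} has moves stopped
Q's transition system — 2 states:
  t0 = rec X. a.(a.c.X)\{a,b} has moves --a--▸ t1
  t1 = (a.c.(rec X. a.(a.c.X)\{a,b}))\{a,b} has moves stopped
Executing b from P (initial set {s0}):
  step 1 (b): {s1}
  ✓ P
Executing b from Q (initial set {t0}):
  step 1 (b): ∅  — Q cannot continue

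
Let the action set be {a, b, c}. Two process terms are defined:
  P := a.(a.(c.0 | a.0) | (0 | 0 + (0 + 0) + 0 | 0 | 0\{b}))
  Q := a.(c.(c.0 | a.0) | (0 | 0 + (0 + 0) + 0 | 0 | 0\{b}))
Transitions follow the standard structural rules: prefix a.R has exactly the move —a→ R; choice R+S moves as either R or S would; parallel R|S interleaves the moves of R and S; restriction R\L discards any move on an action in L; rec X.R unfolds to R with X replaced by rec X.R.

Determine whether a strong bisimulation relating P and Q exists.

P's transition system — 6 states:
  u0 = a.(a.(c.0 | a.0) | (0 | 0 + (0 + 0) + 0 | 0 | 0\{b})) ⊢ =a=> u1
  u1 = a.(c.0 | a.0) | (0 | 0 + (0 + 0) + 0 | 0 | 0\{b}) ⊢ =a=> u2
  u2 = c.0 | a.0 | (0 | 0 + (0 + 0) + 0 | 0 | 0\{b}) ⊢ =a=> u3, =c=> u4
  u3 = c.0 | 0 | (0 | 0 + (0 + 0) + 0 | 0 | 0\{b}) ⊢ =c=> u5
  u4 = 0 | a.0 | (0 | 0 + (0 + 0) + 0 | 0 | 0\{b}) ⊢ =a=> u5
  u5 = 0 | 0 | (0 | 0 + (0 + 0) + 0 | 0 | 0\{b}) ⊢ ∅
Q's transition system — 6 states:
  v0 = a.(c.(c.0 | a.0) | (0 | 0 + (0 + 0) + 0 | 0 | 0\{b})) ⊢ =a=> v1
  v1 = c.(c.0 | a.0) | (0 | 0 + (0 + 0) + 0 | 0 | 0\{b}) ⊢ =c=> v2
  v2 = c.0 | a.0 | (0 | 0 + (0 + 0) + 0 | 0 | 0\{b}) ⊢ =a=> v3, =c=> v4
  v3 = c.0 | 0 | (0 | 0 + (0 + 0) + 0 | 0 | 0\{b}) ⊢ =c=> v5
  v4 = 0 | a.0 | (0 | 0 + (0 + 0) + 0 | 0 | 0\{b}) ⊢ =a=> v5
  v5 = 0 | 0 | (0 | 0 + (0 + 0) + 0 | 0 | 0\{b}) ⊢ ∅
Bisimilarity quotient blocks:
  B0 = {u0}
  B1 = {u1}
  B2 = {u2, v2}
  B3 = {u4, v4}
  B4 = {u5, v5}
  B5 = {u3, v3}
  B6 = {v0}
  B7 = {v1}
u0 ∈ B0, v0 ∈ B6 → different blocks

not bisimilar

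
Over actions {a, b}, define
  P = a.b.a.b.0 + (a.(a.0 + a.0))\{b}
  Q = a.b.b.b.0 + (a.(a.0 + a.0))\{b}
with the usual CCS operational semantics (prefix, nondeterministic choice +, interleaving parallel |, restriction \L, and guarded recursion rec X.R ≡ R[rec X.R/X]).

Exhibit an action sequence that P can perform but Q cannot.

Reachable graph of P (7 states):
  m0 = a.b.a.b.0 + (a.(a.0 + a.0))\{b} | ··a··> m1, ··a··> m2
  m1 = (a.0 + a.0)\{b} | ··a··> m3
  m2 = b.a.b.0 | ··b··> m4
  m3 = 0\{b} | ·
  m4 = a.b.0 | ··a··> m5
  m5 = b.0 | ··b··> m6
  m6 = 0 | ·
Reachable graph of Q (7 states):
  n0 = a.b.b.b.0 + (a.(a.0 + a.0))\{b} | ··a··> n1, ··a··> n2
  n1 = (a.0 + a.0)\{b} | ··a··> n3
  n2 = b.b.b.0 | ··b··> n4
  n3 = 0\{b} | ·
  n4 = b.b.0 | ··b··> n5
  n5 = b.0 | ··b··> n6
  n6 = 0 | ·
Run σ = ⟨aba⟩ on P: start {m0}
  after a @ step 1: {m1, m2}
  after b @ step 2: {m4}
  after a @ step 3: {m5}
  — P admits the full trace.
Run σ = ⟨aba⟩ on Q: start {n0}
  after a @ step 1: {n1, n2}
  after b @ step 2: {n4}
  after a @ step 3: ∅  — Q cannot continue

aba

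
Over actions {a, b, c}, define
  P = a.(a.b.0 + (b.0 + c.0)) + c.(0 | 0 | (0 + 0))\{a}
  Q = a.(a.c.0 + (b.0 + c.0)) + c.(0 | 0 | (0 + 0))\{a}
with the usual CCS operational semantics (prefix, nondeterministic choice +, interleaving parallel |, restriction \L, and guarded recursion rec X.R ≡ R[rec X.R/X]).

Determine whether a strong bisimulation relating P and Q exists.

Reachable graph of P (5 states):
  s0 = a.(a.b.0 + (b.0 + c.0)) + c.(0 | 0 | (0 + 0))\{a} | =a=> s1, =c=> s2
  s1 = a.b.0 + (b.0 + c.0) | =a=> s3, =b=> s4, =c=> s4
  s2 = (0 | 0 | (0 + 0))\{a} | stopped
  s3 = b.0 | =b=> s4
  s4 = 0 | stopped
Reachable graph of Q (5 states):
  t0 = a.(a.c.0 + (b.0 + c.0)) + c.(0 | 0 | (0 + 0))\{a} | =a=> t1, =c=> t2
  t1 = a.c.0 + (b.0 + c.0) | =a=> t3, =b=> t4, =c=> t4
  t2 = (0 | 0 | (0 + 0))\{a} | stopped
  t3 = c.0 | =c=> t4
  t4 = 0 | stopped
Coarsest stable partition (strong bisimilarity classes):
  B0 = {s0}
  B1 = {s1}
  B2 = {s3}
  B3 = {s2, s4, t2, t4}
  B4 = {t0}
  B5 = {t1}
  B6 = {t3}
s0 ∈ B0, t0 ∈ B4 → different blocks

P ≁ Q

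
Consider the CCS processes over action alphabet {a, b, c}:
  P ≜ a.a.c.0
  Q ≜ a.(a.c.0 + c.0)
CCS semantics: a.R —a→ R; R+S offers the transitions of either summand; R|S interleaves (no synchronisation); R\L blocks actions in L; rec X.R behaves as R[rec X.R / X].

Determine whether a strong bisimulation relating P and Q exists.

LTS(P): 4 reachable states
  m0 = a.a.c.0 :: —a→ m1
  m1 = a.c.0 :: —a→ m2
  m2 = c.0 :: —c→ m3
  m3 = 0 :: ·
LTS(Q): 4 reachable states
  n0 = a.(a.c.0 + c.0) :: —a→ n1
  n1 = a.c.0 + c.0 :: —a→ n2, —c→ n3
  n2 = c.0 :: —c→ n3
  n3 = 0 :: ·
Bisimilarity quotient blocks:
  B0 = {m0}
  B1 = {m1}
  B2 = {m2, n2}
  B3 = {m3, n3}
  B4 = {n0}
  B5 = {n1}
m0 ∈ B0, n0 ∈ B4 → different blocks

NO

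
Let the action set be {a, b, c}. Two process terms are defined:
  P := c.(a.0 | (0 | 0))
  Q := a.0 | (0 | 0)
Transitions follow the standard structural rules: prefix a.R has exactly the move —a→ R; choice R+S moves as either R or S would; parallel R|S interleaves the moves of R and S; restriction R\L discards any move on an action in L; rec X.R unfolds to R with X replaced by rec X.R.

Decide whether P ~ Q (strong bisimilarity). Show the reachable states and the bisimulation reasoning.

Reachable graph of P (3 states):
  u0 = c.(a.0 | (0 | 0)) ⊢ —c→ u1
  u1 = a.0 | (0 | 0) ⊢ —a→ u2
  u2 = 0 | (0 | 0) ⊢ (no moves)
Reachable graph of Q (2 states):
  v0 = a.0 | (0 | 0) ⊢ —a→ v1
  v1 = 0 | (0 | 0) ⊢ (no moves)
Bisimilarity quotient blocks:
  B0 = {u0}
  B1 = {u1, v0}
  B2 = {u2, v1}
u0 ∈ B0, v0 ∈ B1 → different blocks

not bisimilar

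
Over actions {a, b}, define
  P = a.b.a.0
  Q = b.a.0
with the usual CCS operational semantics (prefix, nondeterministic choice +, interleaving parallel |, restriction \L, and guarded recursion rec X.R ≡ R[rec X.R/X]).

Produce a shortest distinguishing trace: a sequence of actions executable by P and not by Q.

Reachable graph of P (4 states):
  u0 = a.b.a.0 has moves --a--▸ u1
  u1 = b.a.0 has moves --b--▸ u2
  u2 = a.0 has moves --a--▸ u3
  u3 = 0 has moves stopped
Reachable graph of Q (3 states):
  v0 = b.a.0 has moves --b--▸ v1
  v1 = a.0 has moves --a--▸ v2
  v2 = 0 has moves stopped
Trace ⟨a⟩ through P, begin at {u0}:
  step 1 (a): {u1}
  P completes σ.
Trace ⟨a⟩ through Q, begin at {v0}:
  step 1 (a): no successor for Q

a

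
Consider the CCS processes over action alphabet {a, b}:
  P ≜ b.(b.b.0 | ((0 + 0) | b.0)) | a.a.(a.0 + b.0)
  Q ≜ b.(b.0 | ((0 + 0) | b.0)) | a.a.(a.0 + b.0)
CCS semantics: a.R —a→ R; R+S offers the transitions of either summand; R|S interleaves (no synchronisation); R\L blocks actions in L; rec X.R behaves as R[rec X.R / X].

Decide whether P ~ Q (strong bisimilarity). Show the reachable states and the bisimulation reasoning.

LTS(P): 28 reachable states
  u0 = b.(b.b.0 | ((0 + 0) | b.0)) | a.a.(a.0 + b.0) ⊢ —a→ u1, —b→ u2
  u1 = b.(b.b.0 | ((0 + 0) | b.0)) | a.(a.0 + b.0) ⊢ —a→ u3, —b→ u4
  u2 = b.b.0 | ((0 + 0) | b.0) | a.a.(a.0 + b.0) ⊢ —a→ u4, —b→ u5, —b→ u6
  u3 = b.(b.b.0 | ((0 + 0) | b.0)) | (a.0 + b.0) ⊢ —a→ u7, —b→ u7, —b→ u8
  u4 = b.b.0 | ((0 + 0) | b.0) | a.(a.0 + b.0) ⊢ —a→ u8, —b→ u10, —b→ u9
  u5 = b.0 | ((0 + 0) | b.0) | a.a.(a.0 + b.0) ⊢ —a→ u9, —b→ u11, —b→ u12
  u6 = b.b.0 | ((0 + 0) | 0) | a.a.(a.0 + b.0) ⊢ —a→ u10, —b→ u12
  u7 = b.(b.b.0 | ((0 + 0) | b.0)) | 0 ⊢ —b→ u13
  u8 = b.b.0 | ((0 + 0) | b.0) | (a.0 + b.0) ⊢ —a→ u13, —b→ u13, —b→ u14, —b→ u15
  u9 = b.0 | ((0 + 0) | b.0) | a.(a.0 + b.0) ⊢ —a→ u14, —b→ u16, —b→ u17
  u10 = b.b.0 | ((0 + 0) | 0) | a.(a.0 + b.0) ⊢ —a→ u15, —b→ u17
  u11 = 0 | ((0 + 0) | b.0) | a.a.(a.0 + b.0) ⊢ —a→ u16, —b→ u18
  u12 = b.0 | ((0 + 0) | 0) | a.a.(a.0 + b.0) ⊢ —a→ u17, —b→ u18
  u13 = b.b.0 | ((0 + 0) | b.0) | 0 ⊢ —b→ u19, —b→ u20
  u14 = b.0 | ((0 + 0) | b.0) | (a.0 + b.0) ⊢ —a→ u19, —b→ u19, —b→ u21, —b→ u22
  u15 = b.b.0 | ((0 + 0) | 0) | (a.0 + b.0) ⊢ —a→ u20, —b→ u20, —b→ u22
  u16 = 0 | ((0 + 0) | b.0) | a.(a.0 + b.0) ⊢ —a→ u21, —b→ u23
  u17 = b.0 | ((0 + 0) | 0) | a.(a.0 + b.0) ⊢ —a→ u22, —b→ u23
  u18 = 0 | ((0 + 0) | 0) | a.a.(a.0 + b.0) ⊢ —a→ u23
  u19 = b.0 | ((0 + 0) | b.0) | 0 ⊢ —b→ u24, —b→ u25
  u20 = b.b.0 | ((0 + 0) | 0) | 0 ⊢ —b→ u25
  u21 = 0 | ((0 + 0) | b.0) | (a.0 + b.0) ⊢ —a→ u24, —b→ u24, —b→ u26
  u22 = b.0 | ((0 + 0) | 0) | (a.0 + b.0) ⊢ —a→ u25, —b→ u25, —b→ u26
  u23 = 0 | ((0 + 0) | 0) | a.(a.0 + b.0) ⊢ —a→ u26
  u24 = 0 | ((0 + 0) | b.0) | 0 ⊢ —b→ u27
  u25 = b.0 | ((0 + 0) | 0) | 0 ⊢ —b→ u27
  u26 = 0 | ((0 + 0) | 0) | (a.0 + b.0) ⊢ —a→ u27, —b→ u27
  u27 = 0 | ((0 + 0) | 0) | 0 ⊢ ·
LTS(Q): 20 reachable states
  v0 = b.(b.0 | ((0 + 0) | b.0)) | a.a.(a.0 + b.0) ⊢ —a→ v1, —b→ v2
  v1 = b.(b.0 | ((0 + 0) | b.0)) | a.(a.0 + b.0) ⊢ —a→ v3, —b→ v4
  v2 = b.0 | ((0 + 0) | b.0) | a.a.(a.0 + b.0) ⊢ —a→ v4, —b→ v5, —b→ v6
  v3 = b.(b.0 | ((0 + 0) | b.0)) | (a.0 + b.0) ⊢ —a→ v7, —b→ v7, —b→ v8
  v4 = b.0 | ((0 + 0) | b.0) | a.(a.0 + b.0) ⊢ —a→ v8, —b→ v10, —b→ v9
  v5 = 0 | ((0 + 0) | b.0) | a.a.(a.0 + b.0) ⊢ —a→ v9, —b→ v11
  v6 = b.0 | ((0 + 0) | 0) | a.a.(a.0 + b.0) ⊢ —a→ v10, —b→ v11
  v7 = b.(b.0 | ((0 + 0) | b.0)) | 0 ⊢ —b→ v12
  v8 = b.0 | ((0 + 0) | b.0) | (a.0 + b.0) ⊢ —a→ v12, —b→ v12, —b→ v13, —b→ v14
  v9 = 0 | ((0 + 0) | b.0) | a.(a.0 + b.0) ⊢ —a→ v13, —b→ v15
  v10 = b.0 | ((0 + 0) | 0) | a.(a.0 + b.0) ⊢ —a→ v14, —b→ v15
  v11 = 0 | ((0 + 0) | 0) | a.a.(a.0 + b.0) ⊢ —a→ v15
  v12 = b.0 | ((0 + 0) | b.0) | 0 ⊢ —b→ v16, —b→ v17
  v13 = 0 | ((0 + 0) | b.0) | (a.0 + b.0) ⊢ —a→ v16, —b→ v16, —b→ v18
  v14 = b.0 | ((0 + 0) | 0) | (a.0 + b.0) ⊢ —a→ v17, —b→ v17, —b→ v18
  v15 = 0 | ((0 + 0) | 0) | a.(a.0 + b.0) ⊢ —a→ v18
  v16 = 0 | ((0 + 0) | b.0) | 0 ⊢ —b→ v19
  v17 = b.0 | ((0 + 0) | 0) | 0 ⊢ —b→ v19
  v18 = 0 | ((0 + 0) | 0) | (a.0 + b.0) ⊢ —a→ v19, —b→ v19
  v19 = 0 | ((0 + 0) | 0) | 0 ⊢ ·
Bisimilarity quotient blocks:
  B0 = {u0}
  B1 = {u1}
  B2 = {u4, v1}
  B3 = {u8, v3}
  B4 = {u14, u15, v8}
  B5 = {u21, u22, v13, v14}
  B6 = {u26, v18}
  B7 = {u27, v19}
  B8 = {u24, u25, v16, v17}
  B9 = {u19, u20, v12}
  B10 = {u13, v7}
  B11 = {u10, u9, v4}
  B12 = {u16, u17, v10, v9}
  B13 = {u23, v15}
  B14 = {u3}
  B15 = {u7}
  B16 = {u2, v0}
  B17 = {u5, u6, v2}
  B18 = {u11, u12, v5, v6}
  B19 = {u18, v11}
u0 ∈ B0, v0 ∈ B16 → different blocks

NO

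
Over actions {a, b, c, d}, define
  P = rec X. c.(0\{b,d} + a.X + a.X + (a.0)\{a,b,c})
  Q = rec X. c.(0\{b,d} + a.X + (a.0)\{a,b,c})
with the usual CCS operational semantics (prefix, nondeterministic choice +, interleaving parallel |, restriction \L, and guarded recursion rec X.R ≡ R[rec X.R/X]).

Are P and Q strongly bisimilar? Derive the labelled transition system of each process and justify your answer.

P ~ Q

Reachable graph of P (2 states):
  s0 = rec X. c.(0\{b,d} + a.X + a.X + (a.0)\{a,b,c}) → ··c··> s1
  s1 = 0\{b,d} + a.(rec X. c.(0\{b,d} + a.X + a.X + (a.0)\{a,b,c})) + a.(rec X. c.(0\{b,d} + a.X + a.X + (a.0)\{a,b,c})) + (a.0)\{a,b,c} → ··a··> s0
Reachable graph of Q (2 states):
  t0 = rec X. c.(0\{b,d} + a.X + (a.0)\{a,b,c}) → ··c··> t1
  t1 = 0\{b,d} + a.(rec X. c.(0\{b,d} + a.X + (a.0)\{a,b,c})) + (a.0)\{a,b,c} → ··a··> t0
Partition-refinement fixed point:
  B0 = {s0, t0}
  B1 = {s1, t1}
s0 ∈ B0, t0 ∈ B0 → same block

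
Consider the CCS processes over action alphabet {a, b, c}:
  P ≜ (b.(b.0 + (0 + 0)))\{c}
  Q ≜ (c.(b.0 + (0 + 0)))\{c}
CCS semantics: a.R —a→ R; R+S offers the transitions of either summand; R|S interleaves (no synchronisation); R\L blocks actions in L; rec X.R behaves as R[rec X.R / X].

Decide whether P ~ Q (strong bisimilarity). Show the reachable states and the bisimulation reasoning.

NO

Reachable graph of P (3 states):
  m0 = (b.(b.0 + (0 + 0)))\{c} → —b→ m1
  m1 = (b.0 + (0 + 0))\{c} → —b→ m2
  m2 = 0\{c} → ·
Reachable graph of Q (1 states):
  n0 = (c.(b.0 + (0 + 0)))\{c} → ·
Coarsest stable partition (strong bisimilarity classes):
  B0 = {m0}
  B1 = {m1}
  B2 = {m2, n0}
m0 ∈ B0, n0 ∈ B2 → different blocks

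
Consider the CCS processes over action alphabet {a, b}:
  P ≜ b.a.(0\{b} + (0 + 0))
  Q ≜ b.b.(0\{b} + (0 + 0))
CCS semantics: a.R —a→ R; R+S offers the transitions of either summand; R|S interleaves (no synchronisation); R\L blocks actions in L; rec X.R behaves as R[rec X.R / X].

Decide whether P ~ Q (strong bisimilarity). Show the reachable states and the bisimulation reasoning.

P ≁ Q

LTS(P): 3 reachable states
  s0 = b.a.(0\{b} + (0 + 0)) :: -b-> s1
  s1 = a.(0\{b} + (0 + 0)) :: -a-> s2
  s2 = 0\{b} + (0 + 0) :: ∅
LTS(Q): 3 reachable states
  t0 = b.b.(0\{b} + (0 + 0)) :: -b-> t1
  t1 = b.(0\{b} + (0 + 0)) :: -b-> t2
  t2 = 0\{b} + (0 + 0) :: ∅
Bisimilarity quotient blocks:
  B0 = {s0}
  B1 = {s1}
  B2 = {s2, t2}
  B3 = {t0}
  B4 = {t1}
s0 ∈ B0, t0 ∈ B3 → different blocks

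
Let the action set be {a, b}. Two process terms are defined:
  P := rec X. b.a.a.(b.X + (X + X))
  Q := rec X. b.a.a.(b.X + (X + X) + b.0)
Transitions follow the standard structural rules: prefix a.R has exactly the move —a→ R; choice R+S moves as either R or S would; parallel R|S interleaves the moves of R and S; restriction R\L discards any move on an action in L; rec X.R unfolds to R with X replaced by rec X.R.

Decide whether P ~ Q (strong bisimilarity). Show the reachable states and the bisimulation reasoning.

not bisimilar

P's transition system — 4 states:
  p0 = rec X. b.a.a.(b.X + (X + X)) has moves =b=> p1
  p1 = a.a.(b.(rec X. b.a.a.(b.X + (X + X))) + ((rec X. b.a.a.(b.X + (X + X))) + (rec X. b.a.a.(b.X + (X + X))))) has moves =a=> p2
  p2 = a.(b.(rec X. b.a.a.(b.X + (X + X))) + ((rec X. b.a.a.(b.X + (X + X))) + (rec X. b.a.a.(b.X + (X + X))))) has moves =a=> p3
  p3 = b.(rec X. b.a.a.(b.X + (X + X))) + ((rec X. b.a.a.(b.X + (X + X))) + (rec X. b.a.a.(b.X + (X + X)))) has moves =b=> p0, =b=> p1
Q's transition system — 5 states:
  q0 = rec X. b.a.a.(b.X + (X + X) + b.0) has moves =b=> q1
  q1 = a.a.(b.(rec X. b.a.a.(b.X + (X + X) + b.0)) + ((rec X. b.a.a.(b.X + (X + X) + b.0)) + (rec X. b.a.a.(b.X + (X + X) + b.0))) + b.0) has moves =a=> q2
  q2 = a.(b.(rec X. b.a.a.(b.X + (X + X) + b.0)) + ((rec X. b.a.a.(b.X + (X + X) + b.0)) + (rec X. b.a.a.(b.X + (X + X) + b.0))) + b.0) has moves =a=> q3
  q3 = b.(rec X. b.a.a.(b.X + (X + X) + b.0)) + ((rec X. b.a.a.(b.X + (X + X) + b.0)) + (rec X. b.a.a.(b.X + (X + X) + b.0))) + b.0 has moves =b=> q0, =b=> q1, =b=> q4
  q4 = 0 has moves deadlocked
Partition-refinement fixed point:
  B0 = {p0}
  B1 = {p1}
  B2 = {p2}
  B3 = {p3}
  B4 = {q0}
  B5 = {q1}
  B6 = {q2}
  B7 = {q3}
  B8 = {q4}
p0 ∈ B0, q0 ∈ B4 → different blocks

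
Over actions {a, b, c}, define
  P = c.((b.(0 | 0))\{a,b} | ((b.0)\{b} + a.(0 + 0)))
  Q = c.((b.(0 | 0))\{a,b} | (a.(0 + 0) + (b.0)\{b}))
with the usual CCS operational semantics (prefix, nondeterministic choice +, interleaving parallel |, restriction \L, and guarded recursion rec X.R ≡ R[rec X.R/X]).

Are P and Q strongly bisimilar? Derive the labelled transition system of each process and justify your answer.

P ~ Q

Reachable graph of P (3 states):
  m0 = c.((b.(0 | 0))\{a,b} | ((b.0)\{b} + a.(0 + 0))) → --c--▸ m1
  m1 = (b.(0 | 0))\{a,b} | ((b.0)\{b} + a.(0 + 0)) → --a--▸ m2
  m2 = (b.(0 | 0))\{a,b} | (0 + 0) → ∅
Reachable graph of Q (3 states):
  n0 = c.((b.(0 | 0))\{a,b} | (a.(0 + 0) + (b.0)\{b})) → --c--▸ n1
  n1 = (b.(0 | 0))\{a,b} | (a.(0 + 0) + (b.0)\{b}) → --a--▸ n2
  n2 = (b.(0 | 0))\{a,b} | (0 + 0) → ∅
Coarsest stable partition (strong bisimilarity classes):
  B0 = {m0, n0}
  B1 = {m1, n1}
  B2 = {m2, n2}
m0 ∈ B0, n0 ∈ B0 → same block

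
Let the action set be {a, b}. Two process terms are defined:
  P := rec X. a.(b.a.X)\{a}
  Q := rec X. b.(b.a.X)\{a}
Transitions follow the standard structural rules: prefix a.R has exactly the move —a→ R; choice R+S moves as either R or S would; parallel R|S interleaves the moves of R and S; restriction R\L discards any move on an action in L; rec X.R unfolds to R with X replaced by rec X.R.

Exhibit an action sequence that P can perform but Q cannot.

a

LTS(P): 3 reachable states
  m0 = rec X. a.(b.a.X)\{a} ⊢ —a→ m1
  m1 = (b.a.(rec X. a.(b.a.X)\{a}))\{a} ⊢ —b→ m2
  m2 = (a.(rec X. a.(b.a.X)\{a}))\{a} ⊢ (no moves)
LTS(Q): 3 reachable states
  n0 = rec X. b.(b.a.X)\{a} ⊢ —b→ n1
  n1 = (b.a.(rec X. b.(b.a.X)\{a}))\{a} ⊢ —b→ n2
  n2 = (a.(rec X. b.(b.a.X)\{a}))\{a} ⊢ (no moves)
Trace ⟨a⟩ through P, begin at {m0}:
  [1] a ⇒ {m1}
  ✓ P
Trace ⟨a⟩ through Q, begin at {n0}:
  [1] a ⇒ ∅ (Q stuck)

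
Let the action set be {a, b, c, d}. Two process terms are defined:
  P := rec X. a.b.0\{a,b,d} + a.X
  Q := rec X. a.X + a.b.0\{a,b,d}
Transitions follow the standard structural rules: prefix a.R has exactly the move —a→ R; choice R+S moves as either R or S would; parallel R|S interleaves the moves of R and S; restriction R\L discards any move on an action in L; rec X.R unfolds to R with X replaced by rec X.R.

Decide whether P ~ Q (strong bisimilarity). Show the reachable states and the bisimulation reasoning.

YES

P's transition system — 3 states:
  u0 = rec X. a.b.0\{a,b,d} + a.X has moves =a=> u0, =a=> u1
  u1 = b.0\{a,b,d} has moves =b=> u2
  u2 = 0\{a,b,d} has moves (no moves)
Q's transition system — 3 states:
  v0 = rec X. a.X + a.b.0\{a,b,d} has moves =a=> v0, =a=> v1
  v1 = b.0\{a,b,d} has moves =b=> v2
  v2 = 0\{a,b,d} has moves (no moves)
Partition-refinement fixed point:
  B0 = {u0, v0}
  B1 = {u1, v1}
  B2 = {u2, v2}
u0 ∈ B0, v0 ∈ B0 → same block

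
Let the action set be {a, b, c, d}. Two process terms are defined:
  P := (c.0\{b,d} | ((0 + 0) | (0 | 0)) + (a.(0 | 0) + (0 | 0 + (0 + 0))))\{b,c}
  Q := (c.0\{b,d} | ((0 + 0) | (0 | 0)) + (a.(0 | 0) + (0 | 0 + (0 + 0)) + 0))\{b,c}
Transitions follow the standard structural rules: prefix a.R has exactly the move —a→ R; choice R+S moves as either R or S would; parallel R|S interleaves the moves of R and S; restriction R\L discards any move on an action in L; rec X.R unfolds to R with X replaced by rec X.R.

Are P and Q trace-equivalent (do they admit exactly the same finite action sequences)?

Reachable graph of P (2 states):
  p0 = (c.0\{b,d} | ((0 + 0) | (0 | 0)) + (a.(0 | 0) + (0 | 0 + (0 + 0))))\{b,c} | ··a··> p1
  p1 = (0 | 0)\{b,c} | stopped
Reachable graph of Q (2 states):
  q0 = (c.0\{b,d} | ((0 + 0) | (0 | 0)) + (a.(0 | 0) + (0 | 0 + (0 + 0)) + 0))\{b,c} | ··a··> q1
  q1 = (0 | 0)\{b,c} | stopped
Bisimilarity quotient blocks:
  B0 = {p0, q0}
  B1 = {p1, q1}
p0 ∈ B0, q0 ∈ B0 → same block
Bisimilar ⇒ trace-equivalent.

trace-equivalent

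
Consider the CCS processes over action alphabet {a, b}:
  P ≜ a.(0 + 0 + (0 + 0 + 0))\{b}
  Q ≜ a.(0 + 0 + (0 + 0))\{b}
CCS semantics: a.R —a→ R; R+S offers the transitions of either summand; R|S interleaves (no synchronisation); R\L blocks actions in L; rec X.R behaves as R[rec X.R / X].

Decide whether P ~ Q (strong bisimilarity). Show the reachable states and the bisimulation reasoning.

LTS(P): 2 reachable states
  s0 = a.(0 + 0 + (0 + 0 + 0))\{b} :: --a--▸ s1
  s1 = (0 + 0 + (0 + 0 + 0))\{b} :: ∅
LTS(Q): 2 reachable states
  t0 = a.(0 + 0 + (0 + 0))\{b} :: --a--▸ t1
  t1 = (0 + 0 + (0 + 0))\{b} :: ∅
Bisimilarity quotient blocks:
  B0 = {s0, t0}
  B1 = {s1, t1}
s0 ∈ B0, t0 ∈ B0 → same block

bisimilar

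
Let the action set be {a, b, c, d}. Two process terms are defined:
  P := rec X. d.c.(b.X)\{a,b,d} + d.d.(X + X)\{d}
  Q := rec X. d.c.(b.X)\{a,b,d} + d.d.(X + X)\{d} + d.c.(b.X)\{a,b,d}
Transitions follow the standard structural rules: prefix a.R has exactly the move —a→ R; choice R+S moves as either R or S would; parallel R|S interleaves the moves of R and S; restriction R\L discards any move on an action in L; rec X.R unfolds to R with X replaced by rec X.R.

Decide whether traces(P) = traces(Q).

YES

LTS(P): 5 reachable states
  m0 = rec X. d.c.(b.X)\{a,b,d} + d.d.(X + X)\{d} | —d→ m1, —d→ m2
  m1 = c.(b.(rec X. d.c.(b.X)\{a,b,d} + d.d.(X + X)\{d}))\{a,b,d} | —c→ m3
  m2 = d.((rec X. d.c.(b.X)\{a,b,d} + d.d.(X + X)\{d}) + (rec X. d.c.(b.X)\{a,b,d} + d.d.(X + X)\{d}))\{d} | —d→ m4
  m3 = (b.(rec X. d.c.(b.X)\{a,b,d} + d.d.(X + X)\{d}))\{a,b,d} | (no moves)
  m4 = ((rec X. d.c.(b.X)\{a,b,d} + d.d.(X + X)\{d}) + (rec X. d.c.(b.X)\{a,b,d} + d.d.(X + X)\{d}))\{d} | (no moves)
LTS(Q): 5 reachable states
  n0 = rec X. d.c.(b.X)\{a,b,d} + d.d.(X + X)\{d} + d.c.(b.X)\{a,b,d} | —d→ n1, —d→ n2
  n1 = c.(b.(rec X. d.c.(b.X)\{a,b,d} + d.d.(X + X)\{d} + d.c.(b.X)\{a,b,d}))\{a,b,d} | —c→ n3
  n2 = d.((rec X. d.c.(b.X)\{a,b,d} + d.d.(X + X)\{d} + d.c.(b.X)\{a,b,d}) + (rec X. d.c.(b.X)\{a,b,d} + d.d.(X + X)\{d} + d.c.(b.X)\{a,b,d}))\{d} | —d→ n4
  n3 = (b.(rec X. d.c.(b.X)\{a,b,d} + d.d.(X + X)\{d} + d.c.(b.X)\{a,b,d}))\{a,b,d} | (no moves)
  n4 = ((rec X. d.c.(b.X)\{a,b,d} + d.d.(X + X)\{d} + d.c.(b.X)\{a,b,d}) + (rec X. d.c.(b.X)\{a,b,d} + d.d.(X + X)\{d} + d.c.(b.X)\{a,b,d}))\{d} | (no moves)
Bisimilarity quotient blocks:
  B0 = {m0, n0}
  B1 = {m2, n2}
  B2 = {m3, m4, n3, n4}
  B3 = {m1, n1}
m0 ∈ B0, n0 ∈ B0 → same block
Bisimilar ⇒ trace-equivalent.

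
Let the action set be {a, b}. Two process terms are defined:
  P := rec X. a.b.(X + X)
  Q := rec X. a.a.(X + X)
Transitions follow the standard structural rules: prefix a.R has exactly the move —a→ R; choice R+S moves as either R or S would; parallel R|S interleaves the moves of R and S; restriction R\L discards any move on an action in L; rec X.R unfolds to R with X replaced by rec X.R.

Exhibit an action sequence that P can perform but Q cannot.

LTS(P): 3 reachable states
  s0 = rec X. a.b.(X + X) → -a-> s1
  s1 = b.((rec X. a.b.(X + X)) + (rec X. a.b.(X + X))) → -b-> s2
  s2 = (rec X. a.b.(X + X)) + (rec X. a.b.(X + X)) → -a-> s1
LTS(Q): 3 reachable states
  t0 = rec X. a.a.(X + X) → -a-> t1
  t1 = a.((rec X. a.a.(X + X)) + (rec X. a.a.(X + X))) → -a-> t2
  t2 = (rec X. a.a.(X + X)) + (rec X. a.a.(X + X)) → -a-> t1
Executing ab from P (initial set {s0}):
  [1] a ⇒ {s1}
  [2] b ⇒ {s2}
  P completes σ.
Executing ab from Q (initial set {t0}):
  [1] a ⇒ {t1}
  [2] b ⇒ ∅ (Q stuck)

ab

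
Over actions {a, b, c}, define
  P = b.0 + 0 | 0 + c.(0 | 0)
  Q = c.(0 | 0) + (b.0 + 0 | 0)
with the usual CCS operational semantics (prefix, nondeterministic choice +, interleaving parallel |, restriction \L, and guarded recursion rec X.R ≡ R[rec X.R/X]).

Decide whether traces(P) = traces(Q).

traces(P) = traces(Q)

P's transition system — 3 states:
  u0 = b.0 + 0 | 0 + c.(0 | 0) :: -b-> u1, -c-> u2
  u1 = 0 :: ∅
  u2 = 0 | 0 :: ∅
Q's transition system — 3 states:
  v0 = c.(0 | 0) + (b.0 + 0 | 0) :: -b-> v1, -c-> v2
  v1 = 0 :: ∅
  v2 = 0 | 0 :: ∅
Coarsest stable partition (strong bisimilarity classes):
  B0 = {u0, v0}
  B1 = {u1, u2, v1, v2}
u0 ∈ B0, v0 ∈ B0 → same block
Bisimilar ⇒ trace-equivalent.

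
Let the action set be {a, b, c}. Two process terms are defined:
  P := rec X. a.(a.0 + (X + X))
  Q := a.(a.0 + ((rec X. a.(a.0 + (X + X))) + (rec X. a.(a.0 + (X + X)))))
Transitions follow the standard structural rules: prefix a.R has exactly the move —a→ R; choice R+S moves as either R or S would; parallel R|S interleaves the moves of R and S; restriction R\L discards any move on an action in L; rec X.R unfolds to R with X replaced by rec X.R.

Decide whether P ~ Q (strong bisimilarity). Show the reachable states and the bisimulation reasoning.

P ~ Q

LTS(P): 3 reachable states
  u0 = rec X. a.(a.0 + (X + X)) | =a=> u1
  u1 = a.0 + ((rec X. a.(a.0 + (X + X))) + (rec X. a.(a.0 + (X + X)))) | =a=> u1, =a=> u2
  u2 = 0 | deadlocked
LTS(Q): 3 reachable states
  v0 = a.(a.0 + ((rec X. a.(a.0 + (X + X))) + (rec X. a.(a.0 + (X + X))))) | =a=> v1
  v1 = a.0 + ((rec X. a.(a.0 + (X + X))) + (rec X. a.(a.0 + (X + X)))) | =a=> v1, =a=> v2
  v2 = 0 | deadlocked
Coarsest stable partition (strong bisimilarity classes):
  B0 = {u0, v0}
  B1 = {u1, v1}
  B2 = {u2, v2}
u0 ∈ B0, v0 ∈ B0 → same block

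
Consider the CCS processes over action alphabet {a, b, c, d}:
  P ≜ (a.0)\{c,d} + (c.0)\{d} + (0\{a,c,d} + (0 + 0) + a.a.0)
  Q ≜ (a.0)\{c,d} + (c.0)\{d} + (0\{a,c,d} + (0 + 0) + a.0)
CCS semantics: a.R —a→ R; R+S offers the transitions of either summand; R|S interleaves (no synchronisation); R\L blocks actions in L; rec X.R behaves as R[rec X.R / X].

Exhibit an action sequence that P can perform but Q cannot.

Reachable graph of P (5 states):
  m0 = (a.0)\{c,d} + (c.0)\{d} + (0\{a,c,d} + (0 + 0) + a.a.0) :: --a--▸ m1, --a--▸ m2, --c--▸ m3
  m1 = 0\{c,d} :: deadlocked
  m2 = a.0 :: --a--▸ m4
  m3 = 0\{d} :: deadlocked
  m4 = 0 :: deadlocked
Reachable graph of Q (4 states):
  n0 = (a.0)\{c,d} + (c.0)\{d} + (0\{a,c,d} + (0 + 0) + a.0) :: --a--▸ n1, --a--▸ n2, --c--▸ n3
  n1 = 0 :: deadlocked
  n2 = 0\{c,d} :: deadlocked
  n3 = 0\{d} :: deadlocked
Executing aa from P (initial set {m0}):
  after a @ step 1: {m1, m2}
  after a @ step 2: {m4}
  — P admits the full trace.
Executing aa from Q (initial set {n0}):
  after a @ step 1: {n1, n2}
  after a @ step 2: ∅  — Q cannot continue

aa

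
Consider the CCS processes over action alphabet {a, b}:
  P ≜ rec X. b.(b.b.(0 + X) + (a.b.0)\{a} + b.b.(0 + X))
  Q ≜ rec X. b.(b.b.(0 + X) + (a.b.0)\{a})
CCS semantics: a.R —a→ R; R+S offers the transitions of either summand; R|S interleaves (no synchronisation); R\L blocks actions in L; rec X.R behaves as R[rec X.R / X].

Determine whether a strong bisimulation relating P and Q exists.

Reachable graph of P (4 states):
  p0 = rec X. b.(b.b.(0 + X) + (a.b.0)\{a} + b.b.(0 + X)) → --b--▸ p1
  p1 = b.b.(0 + (rec X. b.(b.b.(0 + X) + (a.b.0)\{a} + b.b.(0 + X)))) + (a.b.0)\{a} + b.b.(0 + (rec X. b.(b.b.(0 + X) + (a.b.0)\{a} + b.b.(0 + X)))) → --b--▸ p2
  p2 = b.(0 + (rec X. b.(b.b.(0 + X) + (a.b.0)\{a} + b.b.(0 + X)))) → --b--▸ p3
  p3 = 0 + (rec X. b.(b.b.(0 + X) + (a.b.0)\{a} + b.b.(0 + X))) → --b--▸ p1
Reachable graph of Q (4 states):
  q0 = rec X. b.(b.b.(0 + X) + (a.b.0)\{a}) → --b--▸ q1
  q1 = b.b.(0 + (rec X. b.(b.b.(0 + X) + (a.b.0)\{a}))) + (a.b.0)\{a} → --b--▸ q2
  q2 = b.(0 + (rec X. b.(b.b.(0 + X) + (a.b.0)\{a}))) → --b--▸ q3
  q3 = 0 + (rec X. b.(b.b.(0 + X) + (a.b.0)\{a})) → --b--▸ q1
Partition-refinement fixed point:
  B0 = {p0, p1, p2, p3, q0, q1, q2, q3}
p0 ∈ B0, q0 ∈ B0 → same block

bisimilar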